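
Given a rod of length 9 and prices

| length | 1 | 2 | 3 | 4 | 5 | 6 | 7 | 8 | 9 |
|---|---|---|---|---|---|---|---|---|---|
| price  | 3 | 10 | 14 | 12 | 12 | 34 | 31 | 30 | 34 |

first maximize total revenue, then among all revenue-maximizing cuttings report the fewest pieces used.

2

Build r[k] bottom-up: r[k] = max over allowed piece i of (p[i] + r[k−i]).
r[1] = 3
r[2] = max(3+3, 10+0) = 10
r[3] = max(3+10, 10+3, 14+0) = 14
r[4] = max(3+14, 10+10, 14+3, 12+0) = 20
r[5] = max(3+20, 10+14, 14+10, 12+3, 12+0) = 24
r[6] = max(3+24, 10+20, 14+14, 12+10, 12+3, 34+0) = 34
r[7] = max(3+34, 10+24, 14+20, …, 34+3, 31+0) = 37
r[8] = max(3+37, 10+34, 14+24, …, 31+3, 30+0) = 44
r[9] = max(3+44, 10+37, 14+34, …, 30+3, 34+0) = 48
Maximum revenue is 48.
Now minimize piece count subject to staying optimal: for each k, pieces[k] = 1 + min over i with p[i]+r[k−i]=r[k] of pieces[k−i].
pieces[6] = 1
pieces[7] = 2
pieces[8] = 2
pieces[9] = 2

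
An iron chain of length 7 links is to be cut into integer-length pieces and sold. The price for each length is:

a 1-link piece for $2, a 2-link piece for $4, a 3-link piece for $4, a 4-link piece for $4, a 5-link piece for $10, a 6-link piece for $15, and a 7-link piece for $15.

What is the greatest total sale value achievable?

17

Consider every possible first cut. r[k] is the best of p[i]+r[k−i] over all sellable i≤k.
r[1] = 2
r[2] = 4  (first piece 1, then r[1]=2)
r[3] = 6  (first piece 1, then r[2]=4)
r[4] = 8  (first piece 1, then r[3]=6)
r[5] = 10  (first piece 1, then r[4]=8)
r[6] = 15
r[7] = 17  (first piece 1, then r[6]=15)
One optimal cutting: 6 + 1 → $15 + $2 = $17.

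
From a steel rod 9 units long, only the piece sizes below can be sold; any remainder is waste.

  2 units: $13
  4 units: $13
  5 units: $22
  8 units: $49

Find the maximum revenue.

Build best[k] bottom-up: best[k] = max over allowed piece i of (p[i] + best[k−i]).
best[1] = 0
best[2] = 13
best[3] = 13
best[4] = max(13+13, 13+0) = 26
best[5] = max(13+13, 13+0, 22+0) = 26
best[6] = max(13+26, 13+13, 22+0) = 39
best[7] = max(13+26, 13+13, 22+13) = 39
best[8] = max(13+39, 13+26, 22+13, 49+0) = 52
best[9] = max(13+39, 13+26, 22+26, 49+0) = 52
One optimal cutting: pieces 2 + 2 + 2 + 2 with 1 unit of scrap → $52.

52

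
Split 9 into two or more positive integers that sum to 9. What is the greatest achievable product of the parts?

27

Fill g[k] for k=2..9: at each k try every first piece i and multiply by the better of (k−i) uncut or g[k−i].
g[2] = 1·max(1,0) = 1·1 = 1
g[3] = max(1·2, 2·1) = 2
g[4] = max(1·3, 2·2, 3·1) = 4
g[5] = max(1·4, 2·3, 3·2, 4·1) = 6
g[6] = max(1·6, 2·4, 3·3, 4·2, 5·1) = 9
g[7] = max(1·9, 2·6, 3·4, 4·3, 5·2, 6·1) = 12
g[8] = max(1·12, 2·9, 3·6, …, 6·2, 7·1) = 18
g[9] = max(1·18, 2·12, 3·9, …, 7·2, 8·1) = 27
One optimal split: 3 + 3 + 3; product 3·3·3 = 27.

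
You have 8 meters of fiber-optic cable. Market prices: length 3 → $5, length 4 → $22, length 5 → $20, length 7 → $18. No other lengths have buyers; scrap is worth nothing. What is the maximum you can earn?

44

Let f[k] be the best obtainable value from length k. For each k, try every first piece i and keep the best of price[i] + f[k−i].
f[1] = 0
f[2] = 0
f[3] = 5
f[4] = 22
f[5] = 22
f[6] = 22
f[7] = 27  (first piece 3, then f[4]=22)
f[8] = 44  (first piece 4, then f[4]=22)
One optimal cutting: 4 + 4 → $44.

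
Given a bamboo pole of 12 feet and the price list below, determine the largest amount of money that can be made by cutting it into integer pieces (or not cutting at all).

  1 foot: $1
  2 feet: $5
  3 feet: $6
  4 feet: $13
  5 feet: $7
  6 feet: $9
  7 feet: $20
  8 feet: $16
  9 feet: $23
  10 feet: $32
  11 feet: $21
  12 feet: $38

39

Consider every possible first cut. R[k] is the best of p[i]+R[k−i] over all sellable i≤k.
R[1] = 1
R[2] = 5
R[3] = 6  (first piece 1, then R[2]=5)
R[4] = 13
R[5] = 14  (first piece 1, then R[4]=13)
R[6] = 18  (first piece 2, then R[4]=13)
R[7] = 20
R[8] = 26  (first piece 4, then R[4]=13)
R[9] = 27  (first piece 1, then R[8]=26)
R[10] = 32
R[11] = 33  (first piece 1, then R[10]=32)
R[12] = 39  (first piece 4, then R[8]=26)
One optimal cutting: 4 + 4 + 4 → $13 + $13 + $13 = $39.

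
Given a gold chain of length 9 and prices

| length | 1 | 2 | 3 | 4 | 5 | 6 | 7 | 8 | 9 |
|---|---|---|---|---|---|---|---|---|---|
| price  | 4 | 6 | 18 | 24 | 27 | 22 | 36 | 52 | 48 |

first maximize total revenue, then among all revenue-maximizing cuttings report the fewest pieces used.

Build r[k] bottom-up: r[k] = max over allowed piece i of (p[i] + r[k−i]).
r[1] = 4
r[2] = max(4+4, 6+0) = 8
r[3] = max(4+8, 6+4, 18+0) = 18
r[4] = max(4+18, 6+8, 18+4, 24+0) = 24
r[5] = max(4+24, 6+18, 18+8, 24+4, 27+0) = 28
r[6] = max(4+28, 6+24, 18+18, 24+8, 27+4, 22+0) = 36
r[7] = max(4+36, 6+28, 18+24, …, 22+4, 36+0) = 42
r[8] = max(4+42, 6+36, 18+28, …, 36+4, 52+0) = 52
r[9] = max(4+52, 6+42, 18+36, …, 52+4, 48+0) = 56
Maximum revenue is $56.
Now minimize piece count subject to staying optimal: for each k, pieces[k] = 1 + min over i with p[i]+r[k−i]=r[k] of pieces[k−i].
pieces[6] = 2
pieces[7] = 2
pieces[8] = 1
pieces[9] = 2

2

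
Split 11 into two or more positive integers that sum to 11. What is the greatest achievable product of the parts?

54

Let prod[k] be the best product for length k (with at least one cut). For each first piece i, the rest contributes max(k−i, prod[k−i]).
Small cases: prod[2]=1, prod[3]=2.
prod[4] = max(1*3, 2*2, 3*1) = 4
prod[5] = max(1*4, 2*3, 3*2, 4*1) = 6
prod[6] = max(1*6, 2*4, 3*3, 4*2, 5*1) = 9
prod[7] = max(1*9, 2*6, 3*4, 4*3, 5*2, 6*1) = 12
prod[8] = max(1*12, 2*9, 3*6, …, 6*2, 7*1) = 18
prod[9] = max(1*18, 2*12, 3*9, …, 7*2, 8*1) = 27
prod[10] = max(1*27, 2*18, 3*12, …, 8*2, 9*1) = 36
prod[11] = max(1*36, 2*27, 3*18, …, 9*2, 10*1) = 54
One optimal split: 3 + 3 + 3 + 2; product 3*3*3*2 = 54.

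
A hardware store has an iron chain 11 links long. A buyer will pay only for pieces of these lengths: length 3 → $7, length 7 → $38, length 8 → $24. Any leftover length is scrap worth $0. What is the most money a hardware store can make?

45

Let f[k] be the best obtainable value from length k. For each k, try every first piece i and keep the best of price[i] + f[k−i].
f[1] = 0
f[2] = 0
f[3] = 7
f[4] = 7
f[5] = 7
f[6] = 14  (first piece 3, then f[3]=7)
f[7] = 38
f[8] = 38
f[9] = 38
f[10] = 45  (first piece 3, then f[7]=38)
f[11] = 45
One optimal cutting: pieces 7 + 3 with 1 link of scrap → $45.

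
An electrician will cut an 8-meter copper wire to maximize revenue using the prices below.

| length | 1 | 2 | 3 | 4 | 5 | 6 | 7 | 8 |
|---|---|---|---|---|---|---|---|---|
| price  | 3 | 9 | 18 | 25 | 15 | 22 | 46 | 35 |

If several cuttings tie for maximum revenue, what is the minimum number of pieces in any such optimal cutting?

Build r[k] bottom-up: r[k] = max over allowed piece i of (p[i] + r[k−i]).
r[1] = 3
r[2] = max(3+3, 9+0) = 9
r[3] = max(3+9, 9+3, 18+0) = 18
r[4] = max(3+18, 9+9, 18+3, 25+0) = 25
r[5] = max(3+25, 9+18, 18+9, 25+3, 15+0) = 28
r[6] = max(3+28, 9+25, 18+18, 25+9, 15+3, 22+0) = 36
r[7] = max(3+36, 9+28, 18+25, …, 22+3, 46+0) = 46
r[8] = max(3+46, 9+36, 18+28, …, 46+3, 35+0) = 50
Maximum revenue is €50.
Now minimize piece count subject to staying optimal: for each k, pieces[k] = 1 + min over i with p[i]+r[k−i]=r[k] of pieces[k−i].
pieces[5] = 2
pieces[6] = 2
pieces[7] = 1
pieces[8] = 2

2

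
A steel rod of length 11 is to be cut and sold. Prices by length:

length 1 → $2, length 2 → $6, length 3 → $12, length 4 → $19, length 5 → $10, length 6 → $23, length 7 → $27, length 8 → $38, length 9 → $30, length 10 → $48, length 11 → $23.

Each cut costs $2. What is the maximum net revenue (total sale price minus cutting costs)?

48

Build net[k] bottom-up: net[k] = max over allowed piece i of (p[i] + net[k−i]) − 2 per cut.
net[1] = 2
net[2] = max(2+2-2, 6+0) = 6
net[3] = max(2+6-2, 6+2-2, 12+0) = 12
net[4] = max(2+12-2, 6+6-2, 12+2-2, 19+0) = 19
net[5] = max(2+19-2, 6+12-2, 12+6-2, 19+2-2, 10+0) = 19
net[6] = max(2+19-2, 6+19-2, 12+12-2, 19+6-2, 10+2-2, 23+0) = 23
net[7] = max(2+23-2, 6+19-2, 12+19-2, …, 23+2-2, 27+0) = 29
net[8] = max(2+29-2, 6+23-2, 12+19-2, …, 27+2-2, 38+0) = 38
net[9] = max(2+38-2, 6+29-2, 12+23-2, …, 38+2-2, 30+0) = 38
net[10] = max(2+38-2, 6+38-2, 12+29-2, …, 30+2-2, 48+0) = 48
net[11] = max(2+48-2, 6+38-2, 12+38-2, …, 48+2-2, 23+0) = 48
One optimal plan: pieces 10 + 1 (1 cut) → $50 − $2 = $48.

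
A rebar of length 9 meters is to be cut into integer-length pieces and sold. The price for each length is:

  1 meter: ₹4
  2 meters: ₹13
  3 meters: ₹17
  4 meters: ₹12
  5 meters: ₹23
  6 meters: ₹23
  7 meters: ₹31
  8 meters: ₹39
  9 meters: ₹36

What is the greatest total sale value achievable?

56

Build R[k] bottom-up: R[k] = max over allowed piece i of (p[i] + R[k−i]).
R[1] = 4
R[2] = 13
R[3] = 17  (first piece 1, then R[2]=13)
R[4] = 26  (first piece 2, then R[2]=13)
R[5] = 30  (first piece 1, then R[4]=26)
R[6] = 39  (first piece 2, then R[4]=26)
R[7] = 43  (first piece 1, then R[6]=39)
R[8] = 52  (first piece 2, then R[6]=39)
R[9] = 56  (first piece 1, then R[8]=52)
One optimal cutting: 2 + 2 + 2 + 2 + 1 → ₹13 + ₹13 + ₹13 + ₹13 + ₹4 = ₹56.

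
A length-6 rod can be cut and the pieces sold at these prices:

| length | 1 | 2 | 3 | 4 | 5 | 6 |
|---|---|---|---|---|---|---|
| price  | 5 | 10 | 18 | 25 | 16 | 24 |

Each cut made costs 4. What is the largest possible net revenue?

Build v[k] bottom-up: v[k] = max over allowed piece i of (p[i] + v[k−i]) − 4 per cut.
v[1] = 5
v[2] = max(5+5-4, 10+0) = 10
v[3] = max(5+10-4, 10+5-4, 18+0) = 18
v[4] = max(5+18-4, 10+10-4, 18+5-4, 25+0) = 25
v[5] = max(5+25-4, 10+18-4, 18+10-4, 25+5-4, 16+0) = 26
v[6] = max(5+26-4, 10+25-4, 18+18-4, 25+10-4, 16+5-4, 24+0) = 32
One optimal plan: pieces 3 + 3 (1 cut) → 36 − 4 = 32.

32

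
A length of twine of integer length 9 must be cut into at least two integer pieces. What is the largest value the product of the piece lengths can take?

Let prod[k] be the best product for length k (with at least one cut). For each first piece i, the rest contributes max(k−i, prod[k−i]).
Small cases: prod[2]=1, prod[3]=2, prod[4]=4.
prod[5] = 2*max(3,2) = 2*3 = 6
prod[6] = 3*max(3,2) = 3*3 = 9
prod[7] = 2*max(5,6) = 2*6 = 12
prod[8] = 2*max(6,9) = 2*9 = 18
prod[9] = 3*max(6,9) = 3*9 = 27
One optimal split: 3 + 3 + 3; product 3*3*3 = 27.

27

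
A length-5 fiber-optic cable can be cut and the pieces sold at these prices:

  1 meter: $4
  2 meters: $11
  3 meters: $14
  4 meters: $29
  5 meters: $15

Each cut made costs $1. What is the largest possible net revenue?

Build r[k] bottom-up: r[k] = max over allowed piece i of (p[i] + r[k−i]) − 1 per cut.
r[1] = 4
r[2] = 11
r[3] = 14  (first piece 1, then r[2]=11)
r[4] = 29
r[5] = 32  (first piece 1, then r[4]=29)
One optimal plan: pieces 4 + 1 (1 cut) → $33 − $1 = $32.

32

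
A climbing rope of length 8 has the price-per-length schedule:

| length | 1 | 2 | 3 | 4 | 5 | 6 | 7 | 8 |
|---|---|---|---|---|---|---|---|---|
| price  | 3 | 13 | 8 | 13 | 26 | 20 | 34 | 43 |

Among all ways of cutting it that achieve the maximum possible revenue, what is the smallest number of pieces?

Consider every possible first cut. r[k] is the best of p[i]+r[k−i] over all sellable i≤k.
r[1] = 3
r[2] = max(3+3, 13+0) = 13
r[3] = max(3+13, 13+3, 8+0) = 16
r[4] = max(3+16, 13+13, 8+3, 13+0) = 26
r[5] = max(3+26, 13+16, 8+13, 13+3, 26+0) = 29
r[6] = max(3+29, 13+26, 8+16, 13+13, 26+3, 20+0) = 39
r[7] = max(3+39, 13+29, 8+26, …, 20+3, 34+0) = 42
r[8] = max(3+42, 13+39, 8+29, …, 34+3, 43+0) = 52
Maximum revenue is €52.
Now minimize piece count subject to staying optimal: for each k, pieces[k] = 1 + min over i with p[i]+r[k−i]=r[k] of pieces[k−i].
pieces[5] = 3
pieces[6] = 3
pieces[7] = 4
pieces[8] = 4

4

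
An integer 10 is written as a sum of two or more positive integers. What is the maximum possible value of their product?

36

Define g[k] = max over 1≤i<k of i · max(k−i, g[k−i]); the inner max lets the remainder stay uncut if that's better.
g[2] = 1·max(1,0) = 1·1 = 1
g[3] = max(1·2, 2·1) = 2
g[4] = max(1·3, 2·2, 3·1) = 4
g[5] = max(1·4, 2·3, 3·2, 4·1) = 6
g[6] = max(1·6, 2·4, 3·3, 4·2, 5·1) = 9
g[7] = max(1·9, 2·6, 3·4, 4·3, 5·2, 6·1) = 12
g[8] = max(1·12, 2·9, 3·6, …, 6·2, 7·1) = 18
g[9] = max(1·18, 2·12, 3·9, …, 7·2, 8·1) = 27
g[10] = max(1·27, 2·18, 3·12, …, 8·2, 9·1) = 36
One optimal split: 3 + 3 + 2 + 2; product 3·3·2·2 = 36.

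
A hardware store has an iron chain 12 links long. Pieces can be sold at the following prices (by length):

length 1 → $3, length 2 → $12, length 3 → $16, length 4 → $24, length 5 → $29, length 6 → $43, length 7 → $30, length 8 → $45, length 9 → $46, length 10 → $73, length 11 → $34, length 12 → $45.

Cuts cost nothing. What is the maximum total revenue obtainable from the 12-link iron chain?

Consider every possible first cut. best[k] is the best of p[i]+best[k−i] over all sellable i≤k.
best[1] = 3
best[2] = max(3+3, 12+0) = 12
best[3] = max(3+12, 12+3, 16+0) = 16
best[4] = max(3+16, 12+12, 16+3, 24+0) = 24
best[5] = max(3+24, 12+16, 16+12, 24+3, 29+0) = 29
best[6] = max(3+29, 12+24, 16+16, 24+12, 29+3, 43+0) = 43
best[7] = max(3+43, 12+29, 16+24, …, 43+3, 30+0) = 46
best[8] = max(3+46, 12+43, 16+29, …, 30+3, 45+0) = 55
best[9] = max(3+55, 12+46, 16+43, …, 45+3, 46+0) = 59
best[10] = max(3+59, 12+55, 16+46, …, 46+3, 73+0) = 73
best[11] = max(3+73, 12+59, 16+55, …, 73+3, 34+0) = 76
best[12] = max(3+76, 12+73, 16+59, …, 34+3, 45+0) = 86
One optimal cutting: 6 + 6 → $43 + $43 = $86.

86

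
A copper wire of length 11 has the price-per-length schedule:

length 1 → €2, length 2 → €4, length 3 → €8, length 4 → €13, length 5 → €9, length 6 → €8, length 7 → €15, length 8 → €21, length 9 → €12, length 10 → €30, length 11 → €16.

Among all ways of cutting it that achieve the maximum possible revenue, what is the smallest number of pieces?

Let r[k] be the best obtainable value from length k. For each k, try every first piece i and keep the best of price[i] + r[k−i].
r[1] = 2
r[2] = max(2+2, 4+0) = 4
r[3] = max(2+4, 4+2, 8+0) = 8
r[4] = max(2+8, 4+4, 8+2, 13+0) = 13
r[5] = max(2+13, 4+8, 8+4, 13+2, 9+0) = 15
r[6] = max(2+15, 4+13, 8+8, 13+4, 9+2, 8+0) = 17
r[7] = max(2+17, 4+15, 8+13, …, 8+2, 15+0) = 21
r[8] = max(2+21, 4+17, 8+15, …, 15+2, 21+0) = 26
r[9] = max(2+26, 4+21, 8+17, …, 21+2, 12+0) = 28
r[10] = max(2+28, 4+26, 8+21, …, 12+2, 30+0) = 30
r[11] = max(2+30, 4+28, 8+26, …, 30+2, 16+0) = 34
Maximum revenue is €34.
Now minimize piece count subject to staying optimal: for each k, pieces[k] = 1 + min over i with p[i]+r[k−i]=r[k] of pieces[k−i].
pieces[8] = 2
pieces[9] = 3
pieces[10] = 1
pieces[11] = 3

3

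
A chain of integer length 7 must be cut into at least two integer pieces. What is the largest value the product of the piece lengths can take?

12

Define P[k] = max over 1≤i<k of i · max(k−i, P[k−i]); the inner max lets the remainder stay uncut if that's better.
P[2] = 1*max(1,0) = 1*1 = 1
P[3] = max(1*2, 2*1) = 2
P[4] = max(1*3, 2*2, 3*1) = 4
P[5] = max(1*4, 2*3, 3*2, 4*1) = 6
P[6] = max(1*6, 2*4, 3*3, 4*2, 5*1) = 9
P[7] = max(1*9, 2*6, 3*4, 4*3, 5*2, 6*1) = 12
One optimal split: 3 + 2 + 2; product 3*2*2 = 12.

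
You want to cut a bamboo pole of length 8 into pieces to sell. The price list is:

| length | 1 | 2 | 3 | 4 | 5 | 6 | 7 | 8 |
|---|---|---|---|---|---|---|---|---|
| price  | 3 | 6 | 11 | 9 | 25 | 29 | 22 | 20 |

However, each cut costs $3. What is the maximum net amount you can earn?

Consider every possible first cut. r[k] is the best of p[i]+r[k−i] over all sellable i≤k, charging 3 whenever i<k.
r[1] = 3
r[2] = max(3+3-3, 6+0) = 6
r[3] = max(3+6-3, 6+3-3, 11+0) = 11
r[4] = max(3+11-3, 6+6-3, 11+3-3, 9+0) = 11
r[5] = max(3+11-3, 6+11-3, 11+6-3, 9+3-3, 25+0) = 25
r[6] = max(3+25-3, 6+11-3, 11+11-3, 9+6-3, 25+3-3, 29+0) = 29
r[7] = max(3+29-3, 6+25-3, 11+11-3, …, 29+3-3, 22+0) = 29
r[8] = max(3+29-3, 6+29-3, 11+25-3, …, 22+3-3, 20+0) = 33
One optimal plan: pieces 5 + 3 (1 cut) → $36 − $3 = $33.

33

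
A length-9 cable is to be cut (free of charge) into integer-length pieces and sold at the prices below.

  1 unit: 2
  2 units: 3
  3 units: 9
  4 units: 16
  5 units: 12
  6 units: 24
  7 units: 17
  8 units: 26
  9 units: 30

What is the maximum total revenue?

34

Build r[k] bottom-up: r[k] = max over allowed piece i of (p[i] + r[k−i]).
r[1] = 2
r[2] = 4  (first piece 1, then r[1]=2)
r[3] = 9
r[4] = 16
r[5] = 18  (first piece 1, then r[4]=16)
r[6] = 24
r[7] = 26  (first piece 1, then r[6]=24)
r[8] = 32  (first piece 4, then r[4]=16)
r[9] = 34  (first piece 1, then r[8]=32)
One optimal cutting: 4 + 4 + 1 → 16 + 16 + 2 = 34.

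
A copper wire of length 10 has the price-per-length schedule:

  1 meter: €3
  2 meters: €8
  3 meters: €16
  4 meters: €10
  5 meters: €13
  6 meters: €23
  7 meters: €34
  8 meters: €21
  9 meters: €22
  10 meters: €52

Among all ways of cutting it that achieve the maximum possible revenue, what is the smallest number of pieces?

1

Let r[k] be the best obtainable value from length k. For each k, try every first piece i and keep the best of price[i] + r[k−i].
r[1] = 3
r[2] = max(3+3, 8+0) = 8
r[3] = max(3+8, 8+3, 16+0) = 16
r[4] = max(3+16, 8+8, 16+3, 10+0) = 19
r[5] = max(3+19, 8+16, 16+8, 10+3, 13+0) = 24
r[6] = max(3+24, 8+19, 16+16, 10+8, 13+3, 23+0) = 32
r[7] = max(3+32, 8+24, 16+19, …, 23+3, 34+0) = 35
r[8] = max(3+35, 8+32, 16+24, …, 34+3, 21+0) = 40
r[9] = max(3+40, 8+35, 16+32, …, 21+3, 22+0) = 48
r[10] = max(3+48, 8+40, 16+35, …, 22+3, 52+0) = 52
Maximum revenue is €52.
Now minimize piece count subject to staying optimal: for each k, pieces[k] = 1 + min over i with p[i]+r[k−i]=r[k] of pieces[k−i].
pieces[7] = 3
pieces[8] = 3
pieces[9] = 3
pieces[10] = 1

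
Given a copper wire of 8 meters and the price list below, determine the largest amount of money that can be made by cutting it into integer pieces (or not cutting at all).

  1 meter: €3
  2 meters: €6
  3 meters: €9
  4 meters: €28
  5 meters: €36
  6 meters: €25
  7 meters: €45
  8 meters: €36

Consider every possible first cut. R[k] is the best of p[i]+R[k−i] over all sellable i≤k.
R[1] = 3
R[2] = 6  (first piece 1, then R[1]=3)
R[3] = 9  (first piece 1, then R[2]=6)
R[4] = 28
R[5] = 36
R[6] = 39  (first piece 1, then R[5]=36)
R[7] = 45
R[8] = 56  (first piece 4, then R[4]=28)
One optimal cutting: 4 + 4 → €28 + €28 = €56.

56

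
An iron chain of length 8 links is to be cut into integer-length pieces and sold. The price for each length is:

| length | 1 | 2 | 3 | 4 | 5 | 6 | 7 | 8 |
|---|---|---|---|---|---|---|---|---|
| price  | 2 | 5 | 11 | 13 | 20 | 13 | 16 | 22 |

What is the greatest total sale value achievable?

31

Consider every possible first cut. v[k] is the best of p[i]+v[k−i] over all sellable i≤k.
v[1] = 2
v[2] = max(2+2, 5+0) = 5
v[3] = max(2+5, 5+2, 11+0) = 11
v[4] = max(2+11, 5+5, 11+2, 13+0) = 13
v[5] = max(2+13, 5+11, 11+5, 13+2, 20+0) = 20
v[6] = max(2+20, 5+13, 11+11, 13+5, 20+2, 13+0) = 22
v[7] = max(2+22, 5+20, 11+13, …, 13+2, 16+0) = 25
v[8] = max(2+25, 5+22, 11+20, …, 16+2, 22+0) = 31
One optimal cutting: 5 + 3 → $20 + $11 = $31.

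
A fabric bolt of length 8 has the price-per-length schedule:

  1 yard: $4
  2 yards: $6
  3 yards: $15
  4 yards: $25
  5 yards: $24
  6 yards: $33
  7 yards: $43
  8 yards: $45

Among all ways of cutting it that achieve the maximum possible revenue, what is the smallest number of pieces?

2

Build r[k] bottom-up: r[k] = max over allowed piece i of (p[i] + r[k−i]).
r[1] = 4
r[2] = max(4+4, 6+0) = 8
r[3] = max(4+8, 6+4, 15+0) = 15
r[4] = max(4+15, 6+8, 15+4, 25+0) = 25
r[5] = max(4+25, 6+15, 15+8, 25+4, 24+0) = 29
r[6] = max(4+29, 6+25, 15+15, 25+8, 24+4, 33+0) = 33
r[7] = max(4+33, 6+29, 15+25, …, 33+4, 43+0) = 43
r[8] = max(4+43, 6+33, 15+29, …, 43+4, 45+0) = 50
Maximum revenue is $50.
Now minimize piece count subject to staying optimal: for each k, pieces[k] = 1 + min over i with p[i]+r[k−i]=r[k] of pieces[k−i].
pieces[5] = 2
pieces[6] = 1
pieces[7] = 1
pieces[8] = 2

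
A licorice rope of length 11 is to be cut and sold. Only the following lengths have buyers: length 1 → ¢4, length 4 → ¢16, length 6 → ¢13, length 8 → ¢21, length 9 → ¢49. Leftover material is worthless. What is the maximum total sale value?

Build r[k] bottom-up: r[k] = max over allowed piece i of (p[i] + r[k−i]).
r[1] = 4
r[2] = 8  (first piece 1, then r[1]=4)
r[3] = 12  (first piece 1, then r[2]=8)
r[4] = max(4+12, 16+0) = 16
r[5] = max(4+16, 16+4) = 20
r[6] = max(4+20, 16+8, 13+0) = 24
r[7] = max(4+24, 16+12, 13+4) = 28
r[8] = max(4+28, 16+16, 13+8, 21+0) = 32
r[9] = max(4+32, 16+20, 13+12, 21+4, 49+0) = 49
r[10] = max(4+49, 16+24, 13+16, 21+8, 49+4) = 53
r[11] = max(4+53, 16+28, 13+20, 21+12, 49+8) = 57
One optimal cutting: 9 + 1 + 1 → ¢57.

57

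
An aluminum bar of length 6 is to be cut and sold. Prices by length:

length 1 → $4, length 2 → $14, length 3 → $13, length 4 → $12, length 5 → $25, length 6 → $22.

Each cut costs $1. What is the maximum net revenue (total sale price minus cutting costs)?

40

Build r[k] bottom-up: r[k] = max over allowed piece i of (p[i] + r[k−i]) − 1 per cut.
r[1] = 4
r[2] = 14
r[3] = 17  (first piece 1, then r[2]=14)
r[4] = 27  (first piece 2, then r[2]=14)
r[5] = 30  (first piece 1, then r[4]=27)
r[6] = 40  (first piece 2, then r[4]=27)
One optimal plan: pieces 2 + 2 + 2 (2 cuts) → $42 − $2 = $40.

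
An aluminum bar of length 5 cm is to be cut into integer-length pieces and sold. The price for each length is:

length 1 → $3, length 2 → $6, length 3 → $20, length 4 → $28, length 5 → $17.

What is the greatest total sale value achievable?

Let v[k] be the best obtainable value from length k. For each k, try every first piece i and keep the best of price[i] + v[k−i].
v[1] = 3
v[2] = 6  (first piece 1, then v[1]=3)
v[3] = 20
v[4] = 28
v[5] = 31  (first piece 1, then v[4]=28)
One optimal cutting: 4 + 1 → $28 + $3 = $31.

31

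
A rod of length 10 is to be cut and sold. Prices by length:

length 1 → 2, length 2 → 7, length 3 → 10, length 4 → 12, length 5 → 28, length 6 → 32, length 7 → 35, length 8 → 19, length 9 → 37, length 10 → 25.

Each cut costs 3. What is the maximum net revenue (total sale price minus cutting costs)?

53

Let net[k] be the best obtainable value from length k. For each k, try every first piece i and keep the best of price[i] + net[k−i] minus the 3 cut fee when i<k.
net[1] = 2
net[2] = 7
net[3] = 10
net[4] = 12
net[5] = 28
net[6] = 32
net[7] = 35
net[8] = 36  (first piece 2, then net[6]=32)
net[9] = 39  (first piece 2, then net[7]=35)
net[10] = 53  (first piece 5, then net[5]=28)
One optimal plan: pieces 5 + 5 (1 cut) → 56 − 3 = 53.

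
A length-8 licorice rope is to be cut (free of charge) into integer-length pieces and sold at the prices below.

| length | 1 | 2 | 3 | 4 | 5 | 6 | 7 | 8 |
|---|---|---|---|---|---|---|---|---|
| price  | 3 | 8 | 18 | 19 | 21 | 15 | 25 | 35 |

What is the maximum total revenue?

Let v[k] be the best obtainable value from length k. For each k, try every first piece i and keep the best of price[i] + v[k−i].
v[1] = 3
v[2] = 8
v[3] = 18
v[4] = 21  (first piece 1, then v[3]=18)
v[5] = 26  (first piece 2, then v[3]=18)
v[6] = 36  (first piece 3, then v[3]=18)
v[7] = 39  (first piece 1, then v[6]=36)
v[8] = 44  (first piece 2, then v[6]=36)
One optimal cutting: 3 + 3 + 2 → ¢18 + ¢18 + ¢8 = ¢44.

44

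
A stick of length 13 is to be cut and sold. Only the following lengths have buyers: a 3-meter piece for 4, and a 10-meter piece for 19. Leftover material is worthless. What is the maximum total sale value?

23

Let f[k] be the best obtainable value from length k. For each k, try every first piece i and keep the best of price[i] + f[k−i].
f[1] = 0
f[2] = 0
f[3] = 4
f[4] = 4
f[5] = 4
f[6] = 8  (first piece 3, then f[3]=4)
f[7] = 8
f[8] = 8
f[9] = 12  (first piece 3, then f[6]=8)
f[10] = 19
f[11] = 19
f[12] = 19
f[13] = 23  (first piece 3, then f[10]=19)
One optimal cutting: 10 + 3 → 23.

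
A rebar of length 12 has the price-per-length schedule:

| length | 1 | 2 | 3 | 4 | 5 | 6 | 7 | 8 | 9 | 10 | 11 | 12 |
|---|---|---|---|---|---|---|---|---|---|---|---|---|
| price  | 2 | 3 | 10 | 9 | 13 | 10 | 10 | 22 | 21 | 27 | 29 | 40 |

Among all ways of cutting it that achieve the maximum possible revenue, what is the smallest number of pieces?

1

Consider every possible first cut. r[k] is the best of p[i]+r[k−i] over all sellable i≤k.
r[1] = 2
r[2] = 4  (first piece 1, then r[1]=2)
r[3] = 10
r[4] = 12  (first piece 1, then r[3]=10)
r[5] = 14  (first piece 1, then r[4]=12)
r[6] = 20  (first piece 3, then r[3]=10)
r[7] = 22  (first piece 1, then r[6]=20)
r[8] = 24  (first piece 1, then r[7]=22)
r[9] = 30  (first piece 3, then r[6]=20)
r[10] = 32  (first piece 1, then r[9]=30)
r[11] = 34  (first piece 1, then r[10]=32)
r[12] = 40  (first piece 3, then r[9]=30)
Maximum revenue is ₹40.
Now minimize piece count subject to staying optimal: for each k, pieces[k] = 1 + min over i with p[i]+r[k−i]=r[k] of pieces[k−i].
pieces[9] = 3
pieces[10] = 4
pieces[11] = 5
pieces[12] = 1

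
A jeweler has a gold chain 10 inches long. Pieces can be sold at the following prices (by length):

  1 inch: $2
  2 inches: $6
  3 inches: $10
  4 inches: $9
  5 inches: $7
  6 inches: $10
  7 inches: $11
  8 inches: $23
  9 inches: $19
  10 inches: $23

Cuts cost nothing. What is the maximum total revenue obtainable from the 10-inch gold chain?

Build best[k] bottom-up: best[k] = max over allowed piece i of (p[i] + best[k−i]).
best[1] = 2
best[2] = 6
best[3] = 10
best[4] = 12  (first piece 1, then best[3]=10)
best[5] = 16  (first piece 2, then best[3]=10)
best[6] = 20  (first piece 3, then best[3]=10)
best[7] = 22  (first piece 1, then best[6]=20)
best[8] = 26  (first piece 2, then best[6]=20)
best[9] = 30  (first piece 3, then best[6]=20)
best[10] = 32  (first piece 1, then best[9]=30)
One optimal cutting: 3 + 3 + 3 + 1 → $10 + $10 + $10 + $2 = $32.

32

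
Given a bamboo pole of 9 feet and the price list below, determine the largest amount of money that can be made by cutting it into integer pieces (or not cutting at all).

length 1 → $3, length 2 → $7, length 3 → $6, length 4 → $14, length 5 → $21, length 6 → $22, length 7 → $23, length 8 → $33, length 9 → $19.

Consider every possible first cut. best[k] is the best of p[i]+best[k−i] over all sellable i≤k.
best[1] = 3
best[2] = 7
best[3] = 10  (first piece 1, then best[2]=7)
best[4] = 14  (first piece 2, then best[2]=7)
best[5] = 21
best[6] = 24  (first piece 1, then best[5]=21)
best[7] = 28  (first piece 2, then best[5]=21)
best[8] = 33
best[9] = 36  (first piece 1, then best[8]=33)
One optimal cutting: 8 + 1 → $33 + $3 = $36.

36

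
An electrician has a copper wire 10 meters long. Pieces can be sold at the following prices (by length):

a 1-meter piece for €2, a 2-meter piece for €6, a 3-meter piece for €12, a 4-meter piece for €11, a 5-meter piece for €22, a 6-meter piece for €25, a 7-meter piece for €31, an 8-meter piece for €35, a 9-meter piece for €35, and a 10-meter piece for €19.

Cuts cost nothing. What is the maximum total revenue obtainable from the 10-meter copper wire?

Let R[k] be the best obtainable value from length k. For each k, try every first piece i and keep the best of price[i] + R[k−i].
R[1] = 2
R[2] = 6
R[3] = 12
R[4] = 14  (first piece 1, then R[3]=12)
R[5] = 22
R[6] = 25
R[7] = 31
R[8] = 35
R[9] = 37  (first piece 1, then R[8]=35)
R[10] = 44  (first piece 5, then R[5]=22)
One optimal cutting: 5 + 5 → €22 + €22 = €44.

44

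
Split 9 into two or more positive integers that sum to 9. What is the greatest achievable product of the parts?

Let prod[k] be the best product for length k (with at least one cut). For each first piece i, the rest contributes max(k−i, prod[k−i]).
prod[2] = 1·max(1,0) = 1·1 = 1
prod[3] = 1·max(2,1) = 1·2 = 2
prod[4] = 2·max(2,1) = 2·2 = 4
prod[5] = 2·max(3,2) = 2·3 = 6
prod[6] = 3·max(3,2) = 3·3 = 9
prod[7] = 2·max(5,6) = 2·6 = 12
prod[8] = 2·max(6,9) = 2·9 = 18
prod[9] = 3·max(6,9) = 3·9 = 27
One optimal split: 3 + 3 + 3; product 3·3·3 = 27.

27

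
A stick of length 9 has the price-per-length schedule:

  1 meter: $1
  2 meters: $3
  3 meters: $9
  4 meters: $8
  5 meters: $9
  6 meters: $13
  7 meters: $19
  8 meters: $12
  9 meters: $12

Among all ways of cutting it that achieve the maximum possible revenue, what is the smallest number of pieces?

Let r[k] be the best obtainable value from length k. For each k, try every first piece i and keep the best of price[i] + r[k−i].
r[1] = 1
r[2] = 3
r[3] = 9
r[4] = 10  (first piece 1, then r[3]=9)
r[5] = 12  (first piece 2, then r[3]=9)
r[6] = 18  (first piece 3, then r[3]=9)
r[7] = 19  (first piece 1, then r[6]=18)
r[8] = 21  (first piece 2, then r[6]=18)
r[9] = 27  (first piece 3, then r[6]=18)
Maximum revenue is $27.
Now minimize piece count subject to staying optimal: for each k, pieces[k] = 1 + min over i with p[i]+r[k−i]=r[k] of pieces[k−i].
pieces[6] = 2
pieces[7] = 1
pieces[8] = 3
pieces[9] = 3

3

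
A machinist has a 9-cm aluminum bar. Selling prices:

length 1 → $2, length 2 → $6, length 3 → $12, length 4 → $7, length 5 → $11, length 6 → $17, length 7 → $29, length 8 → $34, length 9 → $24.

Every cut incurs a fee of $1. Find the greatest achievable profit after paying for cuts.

Build v[k] bottom-up: v[k] = max over allowed piece i of (p[i] + v[k−i]) − 1 per cut.
v[1] = 2
v[2] = 6
v[3] = 12
v[4] = 13  (first piece 1, then v[3]=12)
v[5] = 17  (first piece 2, then v[3]=12)
v[6] = 23  (first piece 3, then v[3]=12)
v[7] = 29
v[8] = 34
v[9] = 35  (first piece 1, then v[8]=34)
One optimal plan: pieces 8 + 1 (1 cut) → $36 − $1 = $35.

35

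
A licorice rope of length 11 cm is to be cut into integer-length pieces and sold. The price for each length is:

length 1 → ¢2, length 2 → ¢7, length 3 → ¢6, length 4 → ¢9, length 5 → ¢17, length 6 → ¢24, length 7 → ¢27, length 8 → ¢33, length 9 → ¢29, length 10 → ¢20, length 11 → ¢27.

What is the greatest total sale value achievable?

42

Consider every possible first cut. best[k] is the best of p[i]+best[k−i] over all sellable i≤k.
best[1] = 2
best[2] = max(2+2, 7+0) = 7
best[3] = max(2+7, 7+2, 6+0) = 9
best[4] = max(2+9, 7+7, 6+2, 9+0) = 14
best[5] = max(2+14, 7+9, 6+7, 9+2, 17+0) = 17
best[6] = max(2+17, 7+14, 6+9, 9+7, 17+2, 24+0) = 24
best[7] = max(2+24, 7+17, 6+14, …, 24+2, 27+0) = 27
best[8] = max(2+27, 7+24, 6+17, …, 27+2, 33+0) = 33
best[9] = max(2+33, 7+27, 6+24, …, 33+2, 29+0) = 35
best[10] = max(2+35, 7+33, 6+27, …, 29+2, 20+0) = 40
best[11] = max(2+40, 7+35, 6+33, …, 20+2, 27+0) = 42
One optimal cutting: 8 + 2 + 1 → ¢33 + ¢7 + ¢2 = ¢42.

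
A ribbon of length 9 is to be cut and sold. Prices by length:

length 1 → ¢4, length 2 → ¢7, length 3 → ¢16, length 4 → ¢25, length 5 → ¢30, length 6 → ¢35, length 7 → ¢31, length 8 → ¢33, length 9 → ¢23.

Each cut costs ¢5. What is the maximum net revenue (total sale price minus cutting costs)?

50

Build r[k] bottom-up: r[k] = max over allowed piece i of (p[i] + r[k−i]) − 5 per cut.
r[1] = 4
r[2] = max(4+4-5, 7+0) = 7
r[3] = max(4+7-5, 7+4-5, 16+0) = 16
r[4] = max(4+16-5, 7+7-5, 16+4-5, 25+0) = 25
r[5] = max(4+25-5, 7+16-5, 16+7-5, 25+4-5, 30+0) = 30
r[6] = max(4+30-5, 7+25-5, 16+16-5, 25+7-5, 30+4-5, 35+0) = 35
r[7] = max(4+35-5, 7+30-5, 16+25-5, …, 35+4-5, 31+0) = 36
r[8] = max(4+36-5, 7+35-5, 16+30-5, …, 31+4-5, 33+0) = 45
r[9] = max(4+45-5, 7+36-5, 16+35-5, …, 33+4-5, 23+0) = 50
One optimal plan: pieces 5 + 4 (1 cut) → ¢55 − ¢5 = ¢50.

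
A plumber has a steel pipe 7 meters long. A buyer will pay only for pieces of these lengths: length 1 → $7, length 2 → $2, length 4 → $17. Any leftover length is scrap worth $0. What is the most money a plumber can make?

Consider every possible first cut. r[k] is the best of p[i]+r[k−i] over all sellable i≤k.
r[1] = 7
r[2] = max(7+7, 2+0) = 14
r[3] = max(7+14, 2+7) = 21
r[4] = max(7+21, 2+14, 17+0) = 28
r[5] = max(7+28, 2+21, 17+7) = 35
r[6] = max(7+35, 2+28, 17+14) = 42
r[7] = max(7+42, 2+35, 17+21) = 49
One optimal cutting: 1 + 1 + 1 + 1 + 1 + 1 + 1 → $49.

49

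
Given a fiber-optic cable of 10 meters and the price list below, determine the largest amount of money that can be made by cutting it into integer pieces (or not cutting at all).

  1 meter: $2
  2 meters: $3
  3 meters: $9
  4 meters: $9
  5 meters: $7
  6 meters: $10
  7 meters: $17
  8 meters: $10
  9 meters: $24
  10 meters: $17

Build best[k] bottom-up: best[k] = max over allowed piece i of (p[i] + best[k−i]).
best[1] = 2
best[2] = max(2+2, 3+0) = 4
best[3] = max(2+4, 3+2, 9+0) = 9
best[4] = max(2+9, 3+4, 9+2, 9+0) = 11
best[5] = max(2+11, 3+9, 9+4, 9+2, 7+0) = 13
best[6] = max(2+13, 3+11, 9+9, 9+4, 7+2, 10+0) = 18
best[7] = max(2+18, 3+13, 9+11, …, 10+2, 17+0) = 20
best[8] = max(2+20, 3+18, 9+13, …, 17+2, 10+0) = 22
best[9] = max(2+22, 3+20, 9+18, …, 10+2, 24+0) = 27
best[10] = max(2+27, 3+22, 9+20, …, 24+2, 17+0) = 29
One optimal cutting: 3 + 3 + 3 + 1 → $9 + $9 + $9 + $2 = $29.

29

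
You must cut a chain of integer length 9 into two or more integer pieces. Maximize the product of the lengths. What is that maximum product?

Define g[k] = max over 1≤i<k of i · max(k−i, g[k−i]); the inner max lets the remainder stay uncut if that's better.
g[2] = 1*max(1,0) = 1*1 = 1
g[3] = 1*max(2,1) = 1*2 = 2
g[4] = 2*max(2,1) = 2*2 = 4
g[5] = 2*max(3,2) = 2*3 = 6
g[6] = 3*max(3,2) = 3*3 = 9
g[7] = 2*max(5,6) = 2*6 = 12
g[8] = 2*max(6,9) = 2*9 = 18
g[9] = 3*max(6,9) = 3*9 = 27
One optimal split: 3 + 3 + 3; product 3*3*3 = 27.

27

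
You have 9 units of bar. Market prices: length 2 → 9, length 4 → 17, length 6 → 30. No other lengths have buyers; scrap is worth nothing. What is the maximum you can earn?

Let best[k] be the best obtainable value from length k. For each k, try every first piece i and keep the best of price[i] + best[k−i].
best[1] = 0
best[2] = 9
best[3] = 9
best[4] = 18  (first piece 2, then best[2]=9)
best[5] = 18
best[6] = 30
best[7] = 30
best[8] = 39  (first piece 2, then best[6]=30)
best[9] = 39
One optimal cutting: pieces 6 + 2 with 1 unit of scrap → 39.

39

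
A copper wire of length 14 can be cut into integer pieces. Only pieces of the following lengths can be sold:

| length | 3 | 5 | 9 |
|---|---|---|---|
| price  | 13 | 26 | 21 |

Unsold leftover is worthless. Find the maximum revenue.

Build best[k] bottom-up: best[k] = max over allowed piece i of (p[i] + best[k−i]).
best[1] = 0
best[2] = 0
best[3] = 13
best[4] = 13
best[5] = max(13+0, 26+0) = 26
best[6] = max(13+13, 26+0) = 26
best[7] = max(13+13, 26+0) = 26
best[8] = max(13+26, 26+13) = 39
best[9] = max(13+26, 26+13, 21+0) = 39
best[10] = max(13+26, 26+26, 21+0) = 52
best[11] = max(13+39, 26+26, 21+0) = 52
best[12] = max(13+39, 26+26, 21+13) = 52
best[13] = max(13+52, 26+39, 21+13) = 65
best[14] = max(13+52, 26+39, 21+26) = 65
One optimal cutting: pieces 5 + 5 + 3 with 1 meter of scrap → €65.

65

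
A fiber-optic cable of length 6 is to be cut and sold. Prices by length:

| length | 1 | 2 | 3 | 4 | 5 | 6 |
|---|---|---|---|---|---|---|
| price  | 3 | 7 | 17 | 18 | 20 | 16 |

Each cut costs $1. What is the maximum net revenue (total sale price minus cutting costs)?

33

Build v[k] bottom-up: v[k] = max over allowed piece i of (p[i] + v[k−i]) − 1 per cut.
v[1] = 3
v[2] = max(3+3-1, 7+0) = 7
v[3] = max(3+7-1, 7+3-1, 17+0) = 17
v[4] = max(3+17-1, 7+7-1, 17+3-1, 18+0) = 19
v[5] = max(3+19-1, 7+17-1, 17+7-1, 18+3-1, 20+0) = 23
v[6] = max(3+23-1, 7+19-1, 17+17-1, 18+7-1, 20+3-1, 16+0) = 33
One optimal plan: pieces 3 + 3 (1 cut) → $34 − $1 = $33.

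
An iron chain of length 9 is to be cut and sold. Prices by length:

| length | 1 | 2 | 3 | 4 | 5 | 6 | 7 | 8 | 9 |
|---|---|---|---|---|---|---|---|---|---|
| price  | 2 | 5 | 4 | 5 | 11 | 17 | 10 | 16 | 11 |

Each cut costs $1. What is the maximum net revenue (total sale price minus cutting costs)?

22

Let r[k] be the best obtainable value from length k. For each k, try every first piece i and keep the best of price[i] + r[k−i] minus the 1 cut fee when i<k.
r[1] = 2
r[2] = max(2+2-1, 5+0) = 5
r[3] = max(2+5-1, 5+2-1, 4+0) = 6
r[4] = max(2+6-1, 5+5-1, 4+2-1, 5+0) = 9
r[5] = max(2+9-1, 5+6-1, 4+5-1, 5+2-1, 11+0) = 11
r[6] = max(2+11-1, 5+9-1, 4+6-1, 5+5-1, 11+2-1, 17+0) = 17
r[7] = max(2+17-1, 5+11-1, 4+9-1, …, 17+2-1, 10+0) = 18
r[8] = max(2+18-1, 5+17-1, 4+11-1, …, 10+2-1, 16+0) = 21
r[9] = max(2+21-1, 5+18-1, 4+17-1, …, 16+2-1, 11+0) = 22
One optimal plan: pieces 6 + 2 + 1 (2 cuts) → $24 − $2 = $22.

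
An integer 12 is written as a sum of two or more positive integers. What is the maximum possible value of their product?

81

Let f[k] be the best product for length k (with at least one cut). For each first piece i, the rest contributes max(k−i, f[k−i]).
f[2] = 1*max(1,0) = 1*1 = 1
f[3] = max(1*2, 2*1) = 2
f[4] = max(1*3, 2*2, 3*1) = 4
f[5] = max(1*4, 2*3, 3*2, 4*1) = 6
f[6] = max(1*6, 2*4, 3*3, 4*2, 5*1) = 9
f[7] = max(1*9, 2*6, 3*4, 4*3, 5*2, 6*1) = 12
f[8] = max(1*12, 2*9, 3*6, …, 6*2, 7*1) = 18
f[9] = max(1*18, 2*12, 3*9, …, 7*2, 8*1) = 27
f[10] = max(1*27, 2*18, 3*12, …, 8*2, 9*1) = 36
f[11] = max(1*36, 2*27, 3*18, …, 9*2, 10*1) = 54
f[12] = max(1*54, 2*36, 3*27, …, 10*2, 11*1) = 81
One optimal split: 3 + 3 + 3 + 3; product 3*3*3*3 = 81.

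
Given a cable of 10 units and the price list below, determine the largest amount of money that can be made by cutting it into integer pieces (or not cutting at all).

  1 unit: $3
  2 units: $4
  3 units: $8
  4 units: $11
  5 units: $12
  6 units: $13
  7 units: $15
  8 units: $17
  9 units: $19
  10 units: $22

Let R[k] be the best obtainable value from length k. For each k, try every first piece i and keep the best of price[i] + R[k−i].
R[1] = 3
R[2] = 6  (first piece 1, then R[1]=3)
R[3] = 9  (first piece 1, then R[2]=6)
R[4] = 12  (first piece 1, then R[3]=9)
R[5] = 15  (first piece 1, then R[4]=12)
R[6] = 18  (first piece 1, then R[5]=15)
R[7] = 21  (first piece 1, then R[6]=18)
R[8] = 24  (first piece 1, then R[7]=21)
R[9] = 27  (first piece 1, then R[8]=24)
R[10] = 30  (first piece 1, then R[9]=27)
One optimal cutting: 1 + 1 + 1 + 1 + 1 + 1 + 1 + 1 + 1 + 1 → $3 + $3 + $3 + $3 + $3 + $3 + $3 + $3 + $3 + $3 = $30.

30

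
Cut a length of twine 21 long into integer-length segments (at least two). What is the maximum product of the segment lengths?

Define f[k] = max over 1≤i<k of i · max(k−i, f[k−i]); the inner max lets the remainder stay uncut if that's better.
f[2] = 1·max(1,0) = 1·1 = 1
f[3] = 1·max(2,1) = 1·2 = 2
f[4] = 2·max(2,1) = 2·2 = 4
f[5] = 2·max(3,2) = 2·3 = 6
f[6] = 3·max(3,2) = 3·3 = 9
f[7] = 2·max(5,6) = 2·6 = 12
f[8] = 2·max(6,9) = 2·9 = 18
f[9] = 3·max(6,9) = 3·9 = 27
f[10] = 2·max(8,18) = 2·18 = 36
f[11] = 2·max(9,27) = 2·27 = 54
f[12] = 3·max(9,27) = 3·27 = 81
f[13] = 2·max(11,54) = 2·54 = 108
f[14] = 2·max(12,81) = 2·81 = 162
f[15] = 3·max(12,81) = 3·81 = 243
f[16] = 2·max(14,162) = 2·162 = 324
f[17] = 2·max(15,243) = 2·243 = 486
f[18] = 3·max(15,243) = 3·243 = 729
f[19] = 2·max(17,486) = 2·486 = 972
f[20] = 2·max(18,729) = 2·729 = 1458
f[21] = 3·max(18,729) = 3·729 = 2187
One optimal split: 3 + 3 + 3 + 3 + 3 + 3 + 3; product 3·3·3·3·3·3·3 = 2187.

2187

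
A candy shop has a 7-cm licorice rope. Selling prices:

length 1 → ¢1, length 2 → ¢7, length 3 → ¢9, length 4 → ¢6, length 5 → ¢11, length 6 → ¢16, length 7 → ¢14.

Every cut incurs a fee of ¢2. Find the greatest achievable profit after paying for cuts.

19

Build net[k] bottom-up: net[k] = max over allowed piece i of (p[i] + net[k−i]) − 2 per cut.
net[1] = 1
net[2] = 7
net[3] = 9
net[4] = 12  (first piece 2, then net[2]=7)
net[5] = 14  (first piece 2, then net[3]=9)
net[6] = 17  (first piece 2, then net[4]=12)
net[7] = 19  (first piece 2, then net[5]=14)
One optimal plan: pieces 3 + 2 + 2 (2 cuts) → ¢23 − ¢4 = ¢19.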